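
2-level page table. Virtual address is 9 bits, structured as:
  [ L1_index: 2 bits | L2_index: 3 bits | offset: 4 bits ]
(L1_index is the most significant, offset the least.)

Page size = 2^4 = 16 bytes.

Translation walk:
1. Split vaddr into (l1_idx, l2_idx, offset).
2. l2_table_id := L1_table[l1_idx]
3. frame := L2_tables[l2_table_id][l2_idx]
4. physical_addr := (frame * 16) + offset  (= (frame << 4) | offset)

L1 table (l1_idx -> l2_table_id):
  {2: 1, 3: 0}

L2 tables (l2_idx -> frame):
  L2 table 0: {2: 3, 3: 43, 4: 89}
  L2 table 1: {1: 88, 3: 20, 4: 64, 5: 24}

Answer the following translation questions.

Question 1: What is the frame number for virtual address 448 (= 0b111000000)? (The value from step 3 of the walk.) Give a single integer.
vaddr = 448: l1_idx=3, l2_idx=4
L1[3] = 0; L2[0][4] = 89

Answer: 89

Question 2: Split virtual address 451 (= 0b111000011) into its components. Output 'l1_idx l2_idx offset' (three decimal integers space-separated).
vaddr = 451 = 0b111000011
  top 2 bits -> l1_idx = 3
  next 3 bits -> l2_idx = 4
  bottom 4 bits -> offset = 3

Answer: 3 4 3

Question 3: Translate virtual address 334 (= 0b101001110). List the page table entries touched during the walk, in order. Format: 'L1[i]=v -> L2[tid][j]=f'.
Answer: L1[2]=1 -> L2[1][4]=64

Derivation:
vaddr = 334 = 0b101001110
Split: l1_idx=2, l2_idx=4, offset=14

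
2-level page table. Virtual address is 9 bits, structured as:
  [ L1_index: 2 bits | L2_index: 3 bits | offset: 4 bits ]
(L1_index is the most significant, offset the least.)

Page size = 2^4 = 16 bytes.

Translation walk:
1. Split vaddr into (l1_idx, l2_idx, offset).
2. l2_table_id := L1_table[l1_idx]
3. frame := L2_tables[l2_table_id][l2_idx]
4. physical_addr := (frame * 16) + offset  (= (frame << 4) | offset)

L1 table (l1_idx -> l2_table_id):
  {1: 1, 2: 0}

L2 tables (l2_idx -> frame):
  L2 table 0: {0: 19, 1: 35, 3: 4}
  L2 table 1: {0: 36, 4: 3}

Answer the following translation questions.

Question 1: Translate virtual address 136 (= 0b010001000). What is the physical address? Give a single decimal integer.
vaddr = 136 = 0b010001000
Split: l1_idx=1, l2_idx=0, offset=8
L1[1] = 1
L2[1][0] = 36
paddr = 36 * 16 + 8 = 584

Answer: 584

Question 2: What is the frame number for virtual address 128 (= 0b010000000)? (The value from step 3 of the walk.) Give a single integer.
Answer: 36

Derivation:
vaddr = 128: l1_idx=1, l2_idx=0
L1[1] = 1; L2[1][0] = 36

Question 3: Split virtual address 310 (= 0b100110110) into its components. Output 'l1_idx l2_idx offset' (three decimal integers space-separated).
Answer: 2 3 6

Derivation:
vaddr = 310 = 0b100110110
  top 2 bits -> l1_idx = 2
  next 3 bits -> l2_idx = 3
  bottom 4 bits -> offset = 6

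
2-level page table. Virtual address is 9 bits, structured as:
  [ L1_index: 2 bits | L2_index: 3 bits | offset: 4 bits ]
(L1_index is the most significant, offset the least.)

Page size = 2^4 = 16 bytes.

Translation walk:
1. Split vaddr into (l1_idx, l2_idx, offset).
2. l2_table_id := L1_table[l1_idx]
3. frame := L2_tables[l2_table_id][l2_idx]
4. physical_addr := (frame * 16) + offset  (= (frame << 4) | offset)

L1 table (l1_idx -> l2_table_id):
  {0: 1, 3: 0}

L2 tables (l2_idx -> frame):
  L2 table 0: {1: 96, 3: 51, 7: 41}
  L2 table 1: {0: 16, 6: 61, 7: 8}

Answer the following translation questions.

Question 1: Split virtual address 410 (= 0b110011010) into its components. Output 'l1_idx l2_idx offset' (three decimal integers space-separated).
vaddr = 410 = 0b110011010
  top 2 bits -> l1_idx = 3
  next 3 bits -> l2_idx = 1
  bottom 4 bits -> offset = 10

Answer: 3 1 10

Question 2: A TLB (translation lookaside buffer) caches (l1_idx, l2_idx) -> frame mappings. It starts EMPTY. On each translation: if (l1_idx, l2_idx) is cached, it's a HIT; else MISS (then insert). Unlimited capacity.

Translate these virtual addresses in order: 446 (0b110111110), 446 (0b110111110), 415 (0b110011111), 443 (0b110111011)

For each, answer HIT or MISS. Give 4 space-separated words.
vaddr=446: (3,3) not in TLB -> MISS, insert
vaddr=446: (3,3) in TLB -> HIT
vaddr=415: (3,1) not in TLB -> MISS, insert
vaddr=443: (3,3) in TLB -> HIT

Answer: MISS HIT MISS HIT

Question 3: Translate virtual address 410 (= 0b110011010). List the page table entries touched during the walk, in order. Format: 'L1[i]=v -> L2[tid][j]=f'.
Answer: L1[3]=0 -> L2[0][1]=96

Derivation:
vaddr = 410 = 0b110011010
Split: l1_idx=3, l2_idx=1, offset=10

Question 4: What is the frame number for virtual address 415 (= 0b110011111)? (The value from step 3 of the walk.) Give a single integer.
vaddr = 415: l1_idx=3, l2_idx=1
L1[3] = 0; L2[0][1] = 96

Answer: 96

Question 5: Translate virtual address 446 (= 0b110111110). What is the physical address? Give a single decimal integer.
Answer: 830

Derivation:
vaddr = 446 = 0b110111110
Split: l1_idx=3, l2_idx=3, offset=14
L1[3] = 0
L2[0][3] = 51
paddr = 51 * 16 + 14 = 830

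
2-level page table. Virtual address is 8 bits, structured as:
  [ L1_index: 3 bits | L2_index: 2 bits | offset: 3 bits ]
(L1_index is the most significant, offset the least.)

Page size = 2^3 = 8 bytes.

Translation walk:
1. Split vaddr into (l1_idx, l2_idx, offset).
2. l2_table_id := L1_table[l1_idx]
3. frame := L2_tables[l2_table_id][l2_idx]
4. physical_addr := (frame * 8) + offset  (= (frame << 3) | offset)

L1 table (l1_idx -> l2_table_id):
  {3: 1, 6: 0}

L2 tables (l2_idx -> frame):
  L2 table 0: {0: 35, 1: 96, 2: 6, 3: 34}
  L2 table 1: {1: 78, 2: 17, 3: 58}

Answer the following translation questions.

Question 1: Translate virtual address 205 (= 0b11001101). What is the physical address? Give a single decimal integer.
Answer: 773

Derivation:
vaddr = 205 = 0b11001101
Split: l1_idx=6, l2_idx=1, offset=5
L1[6] = 0
L2[0][1] = 96
paddr = 96 * 8 + 5 = 773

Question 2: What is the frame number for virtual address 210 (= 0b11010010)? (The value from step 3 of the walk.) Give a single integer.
vaddr = 210: l1_idx=6, l2_idx=2
L1[6] = 0; L2[0][2] = 6

Answer: 6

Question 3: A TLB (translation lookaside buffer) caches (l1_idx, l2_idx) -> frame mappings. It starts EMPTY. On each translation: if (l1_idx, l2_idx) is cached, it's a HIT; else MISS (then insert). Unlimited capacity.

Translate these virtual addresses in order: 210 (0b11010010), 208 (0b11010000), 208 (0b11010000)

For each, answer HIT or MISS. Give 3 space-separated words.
vaddr=210: (6,2) not in TLB -> MISS, insert
vaddr=208: (6,2) in TLB -> HIT
vaddr=208: (6,2) in TLB -> HIT

Answer: MISS HIT HIT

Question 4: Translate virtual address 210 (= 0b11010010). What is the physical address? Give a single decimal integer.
vaddr = 210 = 0b11010010
Split: l1_idx=6, l2_idx=2, offset=2
L1[6] = 0
L2[0][2] = 6
paddr = 6 * 8 + 2 = 50

Answer: 50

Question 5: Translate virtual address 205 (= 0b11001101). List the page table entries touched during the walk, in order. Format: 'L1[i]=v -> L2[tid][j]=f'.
Answer: L1[6]=0 -> L2[0][1]=96

Derivation:
vaddr = 205 = 0b11001101
Split: l1_idx=6, l2_idx=1, offset=5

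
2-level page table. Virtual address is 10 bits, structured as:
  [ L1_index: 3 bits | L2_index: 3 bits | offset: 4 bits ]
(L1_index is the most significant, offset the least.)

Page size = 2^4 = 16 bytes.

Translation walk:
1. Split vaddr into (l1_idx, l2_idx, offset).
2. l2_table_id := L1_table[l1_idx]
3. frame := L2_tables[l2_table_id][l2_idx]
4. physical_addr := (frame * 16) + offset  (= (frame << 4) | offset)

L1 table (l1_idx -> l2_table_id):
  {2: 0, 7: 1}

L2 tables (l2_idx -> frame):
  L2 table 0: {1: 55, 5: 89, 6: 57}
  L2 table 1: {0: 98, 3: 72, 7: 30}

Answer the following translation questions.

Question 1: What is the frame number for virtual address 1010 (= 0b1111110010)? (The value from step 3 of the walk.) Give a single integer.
vaddr = 1010: l1_idx=7, l2_idx=7
L1[7] = 1; L2[1][7] = 30

Answer: 30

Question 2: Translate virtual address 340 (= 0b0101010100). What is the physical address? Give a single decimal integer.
vaddr = 340 = 0b0101010100
Split: l1_idx=2, l2_idx=5, offset=4
L1[2] = 0
L2[0][5] = 89
paddr = 89 * 16 + 4 = 1428

Answer: 1428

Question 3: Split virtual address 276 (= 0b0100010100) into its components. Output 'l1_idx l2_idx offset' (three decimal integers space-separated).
vaddr = 276 = 0b0100010100
  top 3 bits -> l1_idx = 2
  next 3 bits -> l2_idx = 1
  bottom 4 bits -> offset = 4

Answer: 2 1 4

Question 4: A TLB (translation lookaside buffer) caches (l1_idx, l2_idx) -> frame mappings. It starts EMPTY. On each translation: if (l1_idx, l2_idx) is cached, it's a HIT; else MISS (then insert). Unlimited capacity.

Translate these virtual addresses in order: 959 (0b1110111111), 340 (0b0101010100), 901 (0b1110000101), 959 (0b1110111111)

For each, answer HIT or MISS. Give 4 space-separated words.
vaddr=959: (7,3) not in TLB -> MISS, insert
vaddr=340: (2,5) not in TLB -> MISS, insert
vaddr=901: (7,0) not in TLB -> MISS, insert
vaddr=959: (7,3) in TLB -> HIT

Answer: MISS MISS MISS HIT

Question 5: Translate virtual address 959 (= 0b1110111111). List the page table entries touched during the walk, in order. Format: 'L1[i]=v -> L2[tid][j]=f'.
Answer: L1[7]=1 -> L2[1][3]=72

Derivation:
vaddr = 959 = 0b1110111111
Split: l1_idx=7, l2_idx=3, offset=15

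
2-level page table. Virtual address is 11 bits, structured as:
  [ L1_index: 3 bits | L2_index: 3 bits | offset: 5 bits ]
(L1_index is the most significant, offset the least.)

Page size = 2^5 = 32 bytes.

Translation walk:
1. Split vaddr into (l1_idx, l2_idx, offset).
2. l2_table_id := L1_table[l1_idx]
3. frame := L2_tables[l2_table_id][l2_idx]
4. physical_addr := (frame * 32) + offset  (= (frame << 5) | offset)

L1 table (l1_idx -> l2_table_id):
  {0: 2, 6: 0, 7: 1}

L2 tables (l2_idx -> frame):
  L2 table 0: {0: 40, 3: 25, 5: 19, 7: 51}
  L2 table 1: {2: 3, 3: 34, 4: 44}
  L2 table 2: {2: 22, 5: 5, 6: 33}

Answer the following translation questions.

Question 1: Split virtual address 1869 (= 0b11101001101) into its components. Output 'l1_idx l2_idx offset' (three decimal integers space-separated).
vaddr = 1869 = 0b11101001101
  top 3 bits -> l1_idx = 7
  next 3 bits -> l2_idx = 2
  bottom 5 bits -> offset = 13

Answer: 7 2 13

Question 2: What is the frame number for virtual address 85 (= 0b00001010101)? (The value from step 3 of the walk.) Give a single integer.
vaddr = 85: l1_idx=0, l2_idx=2
L1[0] = 2; L2[2][2] = 22

Answer: 22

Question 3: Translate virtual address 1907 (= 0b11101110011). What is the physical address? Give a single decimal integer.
Answer: 1107

Derivation:
vaddr = 1907 = 0b11101110011
Split: l1_idx=7, l2_idx=3, offset=19
L1[7] = 1
L2[1][3] = 34
paddr = 34 * 32 + 19 = 1107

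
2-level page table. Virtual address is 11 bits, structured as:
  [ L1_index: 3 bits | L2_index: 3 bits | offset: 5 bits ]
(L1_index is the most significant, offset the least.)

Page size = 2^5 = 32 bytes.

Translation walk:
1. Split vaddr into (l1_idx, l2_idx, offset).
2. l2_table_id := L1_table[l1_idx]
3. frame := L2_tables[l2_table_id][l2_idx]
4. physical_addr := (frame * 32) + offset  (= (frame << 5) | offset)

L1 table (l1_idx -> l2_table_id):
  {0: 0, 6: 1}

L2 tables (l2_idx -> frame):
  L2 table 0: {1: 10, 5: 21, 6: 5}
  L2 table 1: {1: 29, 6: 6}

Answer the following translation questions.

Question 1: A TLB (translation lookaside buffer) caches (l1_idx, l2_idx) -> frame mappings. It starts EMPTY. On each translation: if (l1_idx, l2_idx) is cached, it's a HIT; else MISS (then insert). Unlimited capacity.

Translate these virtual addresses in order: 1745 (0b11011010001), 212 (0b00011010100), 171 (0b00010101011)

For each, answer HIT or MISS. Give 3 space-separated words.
Answer: MISS MISS MISS

Derivation:
vaddr=1745: (6,6) not in TLB -> MISS, insert
vaddr=212: (0,6) not in TLB -> MISS, insert
vaddr=171: (0,5) not in TLB -> MISS, insert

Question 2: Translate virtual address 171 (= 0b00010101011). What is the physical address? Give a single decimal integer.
Answer: 683

Derivation:
vaddr = 171 = 0b00010101011
Split: l1_idx=0, l2_idx=5, offset=11
L1[0] = 0
L2[0][5] = 21
paddr = 21 * 32 + 11 = 683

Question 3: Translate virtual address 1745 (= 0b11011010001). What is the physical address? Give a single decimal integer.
Answer: 209

Derivation:
vaddr = 1745 = 0b11011010001
Split: l1_idx=6, l2_idx=6, offset=17
L1[6] = 1
L2[1][6] = 6
paddr = 6 * 32 + 17 = 209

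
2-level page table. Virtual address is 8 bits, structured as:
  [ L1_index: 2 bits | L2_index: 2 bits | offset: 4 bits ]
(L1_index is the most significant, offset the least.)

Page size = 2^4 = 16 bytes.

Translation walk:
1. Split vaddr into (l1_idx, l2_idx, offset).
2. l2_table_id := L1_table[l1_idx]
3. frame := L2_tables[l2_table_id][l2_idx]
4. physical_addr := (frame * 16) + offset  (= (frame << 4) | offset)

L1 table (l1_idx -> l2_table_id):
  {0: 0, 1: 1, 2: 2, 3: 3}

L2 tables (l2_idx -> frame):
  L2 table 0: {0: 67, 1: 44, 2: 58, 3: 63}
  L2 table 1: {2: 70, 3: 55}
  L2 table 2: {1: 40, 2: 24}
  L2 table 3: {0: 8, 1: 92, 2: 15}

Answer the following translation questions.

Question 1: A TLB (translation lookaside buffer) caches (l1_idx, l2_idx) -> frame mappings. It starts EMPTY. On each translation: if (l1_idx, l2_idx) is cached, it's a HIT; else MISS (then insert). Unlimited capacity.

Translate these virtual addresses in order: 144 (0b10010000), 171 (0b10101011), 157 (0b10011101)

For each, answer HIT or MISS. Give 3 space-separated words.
vaddr=144: (2,1) not in TLB -> MISS, insert
vaddr=171: (2,2) not in TLB -> MISS, insert
vaddr=157: (2,1) in TLB -> HIT

Answer: MISS MISS HIT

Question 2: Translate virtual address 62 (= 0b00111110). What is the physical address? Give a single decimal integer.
Answer: 1022

Derivation:
vaddr = 62 = 0b00111110
Split: l1_idx=0, l2_idx=3, offset=14
L1[0] = 0
L2[0][3] = 63
paddr = 63 * 16 + 14 = 1022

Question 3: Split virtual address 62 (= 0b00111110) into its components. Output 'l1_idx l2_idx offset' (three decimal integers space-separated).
Answer: 0 3 14

Derivation:
vaddr = 62 = 0b00111110
  top 2 bits -> l1_idx = 0
  next 2 bits -> l2_idx = 3
  bottom 4 bits -> offset = 14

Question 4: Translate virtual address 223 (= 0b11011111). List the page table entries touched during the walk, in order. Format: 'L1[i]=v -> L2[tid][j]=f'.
vaddr = 223 = 0b11011111
Split: l1_idx=3, l2_idx=1, offset=15

Answer: L1[3]=3 -> L2[3][1]=92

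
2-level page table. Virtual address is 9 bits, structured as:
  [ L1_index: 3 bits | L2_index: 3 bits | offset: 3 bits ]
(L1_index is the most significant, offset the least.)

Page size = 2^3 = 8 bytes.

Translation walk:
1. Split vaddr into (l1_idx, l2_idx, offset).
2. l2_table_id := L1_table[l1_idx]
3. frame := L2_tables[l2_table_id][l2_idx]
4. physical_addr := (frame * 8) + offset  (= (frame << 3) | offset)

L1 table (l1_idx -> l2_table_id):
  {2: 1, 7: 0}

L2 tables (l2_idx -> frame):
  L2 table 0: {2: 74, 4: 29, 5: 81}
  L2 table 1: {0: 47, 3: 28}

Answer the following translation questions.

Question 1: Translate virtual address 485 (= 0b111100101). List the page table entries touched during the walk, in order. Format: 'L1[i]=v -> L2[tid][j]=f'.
vaddr = 485 = 0b111100101
Split: l1_idx=7, l2_idx=4, offset=5

Answer: L1[7]=0 -> L2[0][4]=29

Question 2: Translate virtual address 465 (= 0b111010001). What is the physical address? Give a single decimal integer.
Answer: 593

Derivation:
vaddr = 465 = 0b111010001
Split: l1_idx=7, l2_idx=2, offset=1
L1[7] = 0
L2[0][2] = 74
paddr = 74 * 8 + 1 = 593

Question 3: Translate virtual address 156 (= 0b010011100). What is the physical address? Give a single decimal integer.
vaddr = 156 = 0b010011100
Split: l1_idx=2, l2_idx=3, offset=4
L1[2] = 1
L2[1][3] = 28
paddr = 28 * 8 + 4 = 228

Answer: 228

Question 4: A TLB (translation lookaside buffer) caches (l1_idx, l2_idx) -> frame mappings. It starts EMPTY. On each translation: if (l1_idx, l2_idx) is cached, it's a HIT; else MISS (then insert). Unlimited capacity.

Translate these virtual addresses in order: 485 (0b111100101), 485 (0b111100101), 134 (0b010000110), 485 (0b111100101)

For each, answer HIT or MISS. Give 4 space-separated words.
vaddr=485: (7,4) not in TLB -> MISS, insert
vaddr=485: (7,4) in TLB -> HIT
vaddr=134: (2,0) not in TLB -> MISS, insert
vaddr=485: (7,4) in TLB -> HIT

Answer: MISS HIT MISS HIT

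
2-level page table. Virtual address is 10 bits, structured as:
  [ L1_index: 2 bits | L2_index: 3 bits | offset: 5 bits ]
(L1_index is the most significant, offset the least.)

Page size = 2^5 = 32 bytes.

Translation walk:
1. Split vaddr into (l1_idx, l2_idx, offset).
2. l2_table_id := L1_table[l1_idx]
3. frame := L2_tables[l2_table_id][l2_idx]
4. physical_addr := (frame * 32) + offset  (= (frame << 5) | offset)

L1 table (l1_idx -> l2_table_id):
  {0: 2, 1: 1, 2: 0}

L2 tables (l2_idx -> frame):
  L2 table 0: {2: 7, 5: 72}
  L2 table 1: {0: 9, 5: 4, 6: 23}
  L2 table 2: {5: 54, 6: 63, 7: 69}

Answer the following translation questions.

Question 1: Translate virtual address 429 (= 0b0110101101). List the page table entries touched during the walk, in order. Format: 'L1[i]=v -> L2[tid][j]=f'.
Answer: L1[1]=1 -> L2[1][5]=4

Derivation:
vaddr = 429 = 0b0110101101
Split: l1_idx=1, l2_idx=5, offset=13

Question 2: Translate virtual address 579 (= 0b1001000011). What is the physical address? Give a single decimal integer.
Answer: 227

Derivation:
vaddr = 579 = 0b1001000011
Split: l1_idx=2, l2_idx=2, offset=3
L1[2] = 0
L2[0][2] = 7
paddr = 7 * 32 + 3 = 227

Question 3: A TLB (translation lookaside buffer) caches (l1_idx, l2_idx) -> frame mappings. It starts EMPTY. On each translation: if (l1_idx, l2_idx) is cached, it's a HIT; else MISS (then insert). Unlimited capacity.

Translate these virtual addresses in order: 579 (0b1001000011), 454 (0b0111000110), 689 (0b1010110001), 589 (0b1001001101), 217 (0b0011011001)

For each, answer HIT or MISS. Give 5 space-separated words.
Answer: MISS MISS MISS HIT MISS

Derivation:
vaddr=579: (2,2) not in TLB -> MISS, insert
vaddr=454: (1,6) not in TLB -> MISS, insert
vaddr=689: (2,5) not in TLB -> MISS, insert
vaddr=589: (2,2) in TLB -> HIT
vaddr=217: (0,6) not in TLB -> MISS, insert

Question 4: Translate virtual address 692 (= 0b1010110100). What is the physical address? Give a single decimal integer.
vaddr = 692 = 0b1010110100
Split: l1_idx=2, l2_idx=5, offset=20
L1[2] = 0
L2[0][5] = 72
paddr = 72 * 32 + 20 = 2324

Answer: 2324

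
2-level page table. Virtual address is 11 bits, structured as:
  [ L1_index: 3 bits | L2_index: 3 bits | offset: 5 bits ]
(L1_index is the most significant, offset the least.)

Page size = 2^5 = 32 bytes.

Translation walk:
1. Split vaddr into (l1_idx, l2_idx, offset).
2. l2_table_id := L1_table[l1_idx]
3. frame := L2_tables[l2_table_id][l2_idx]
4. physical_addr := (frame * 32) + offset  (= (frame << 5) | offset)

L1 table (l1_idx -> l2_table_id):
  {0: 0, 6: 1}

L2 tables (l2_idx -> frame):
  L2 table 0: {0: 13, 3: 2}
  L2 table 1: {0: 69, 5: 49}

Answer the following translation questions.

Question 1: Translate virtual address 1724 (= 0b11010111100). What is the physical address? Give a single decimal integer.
vaddr = 1724 = 0b11010111100
Split: l1_idx=6, l2_idx=5, offset=28
L1[6] = 1
L2[1][5] = 49
paddr = 49 * 32 + 28 = 1596

Answer: 1596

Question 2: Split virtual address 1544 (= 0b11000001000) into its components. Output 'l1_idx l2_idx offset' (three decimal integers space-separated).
Answer: 6 0 8

Derivation:
vaddr = 1544 = 0b11000001000
  top 3 bits -> l1_idx = 6
  next 3 bits -> l2_idx = 0
  bottom 5 bits -> offset = 8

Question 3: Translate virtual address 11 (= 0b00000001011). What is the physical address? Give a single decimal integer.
Answer: 427

Derivation:
vaddr = 11 = 0b00000001011
Split: l1_idx=0, l2_idx=0, offset=11
L1[0] = 0
L2[0][0] = 13
paddr = 13 * 32 + 11 = 427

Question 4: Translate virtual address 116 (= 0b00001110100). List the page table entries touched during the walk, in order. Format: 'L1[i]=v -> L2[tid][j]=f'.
vaddr = 116 = 0b00001110100
Split: l1_idx=0, l2_idx=3, offset=20

Answer: L1[0]=0 -> L2[0][3]=2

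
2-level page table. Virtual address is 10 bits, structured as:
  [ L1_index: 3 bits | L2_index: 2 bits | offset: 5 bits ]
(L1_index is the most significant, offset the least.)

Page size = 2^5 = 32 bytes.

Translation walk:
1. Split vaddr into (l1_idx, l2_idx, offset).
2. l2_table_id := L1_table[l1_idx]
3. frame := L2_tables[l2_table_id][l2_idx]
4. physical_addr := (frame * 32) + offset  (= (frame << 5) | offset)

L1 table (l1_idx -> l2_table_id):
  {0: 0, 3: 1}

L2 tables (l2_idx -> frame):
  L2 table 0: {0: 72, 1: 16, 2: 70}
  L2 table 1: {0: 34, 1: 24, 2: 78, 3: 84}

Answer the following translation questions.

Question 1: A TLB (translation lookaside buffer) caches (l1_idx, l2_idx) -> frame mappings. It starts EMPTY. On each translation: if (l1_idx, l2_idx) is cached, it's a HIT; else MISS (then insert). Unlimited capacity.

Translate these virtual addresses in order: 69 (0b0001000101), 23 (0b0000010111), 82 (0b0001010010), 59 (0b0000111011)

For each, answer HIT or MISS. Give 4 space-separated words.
vaddr=69: (0,2) not in TLB -> MISS, insert
vaddr=23: (0,0) not in TLB -> MISS, insert
vaddr=82: (0,2) in TLB -> HIT
vaddr=59: (0,1) not in TLB -> MISS, insert

Answer: MISS MISS HIT MISS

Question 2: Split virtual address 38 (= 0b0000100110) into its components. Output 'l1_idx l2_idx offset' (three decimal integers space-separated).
Answer: 0 1 6

Derivation:
vaddr = 38 = 0b0000100110
  top 3 bits -> l1_idx = 0
  next 2 bits -> l2_idx = 1
  bottom 5 bits -> offset = 6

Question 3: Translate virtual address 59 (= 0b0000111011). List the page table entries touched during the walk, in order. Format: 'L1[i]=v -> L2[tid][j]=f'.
Answer: L1[0]=0 -> L2[0][1]=16

Derivation:
vaddr = 59 = 0b0000111011
Split: l1_idx=0, l2_idx=1, offset=27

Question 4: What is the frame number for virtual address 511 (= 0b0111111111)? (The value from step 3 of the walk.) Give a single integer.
Answer: 84

Derivation:
vaddr = 511: l1_idx=3, l2_idx=3
L1[3] = 1; L2[1][3] = 84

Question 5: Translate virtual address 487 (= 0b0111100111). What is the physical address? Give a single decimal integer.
vaddr = 487 = 0b0111100111
Split: l1_idx=3, l2_idx=3, offset=7
L1[3] = 1
L2[1][3] = 84
paddr = 84 * 32 + 7 = 2695

Answer: 2695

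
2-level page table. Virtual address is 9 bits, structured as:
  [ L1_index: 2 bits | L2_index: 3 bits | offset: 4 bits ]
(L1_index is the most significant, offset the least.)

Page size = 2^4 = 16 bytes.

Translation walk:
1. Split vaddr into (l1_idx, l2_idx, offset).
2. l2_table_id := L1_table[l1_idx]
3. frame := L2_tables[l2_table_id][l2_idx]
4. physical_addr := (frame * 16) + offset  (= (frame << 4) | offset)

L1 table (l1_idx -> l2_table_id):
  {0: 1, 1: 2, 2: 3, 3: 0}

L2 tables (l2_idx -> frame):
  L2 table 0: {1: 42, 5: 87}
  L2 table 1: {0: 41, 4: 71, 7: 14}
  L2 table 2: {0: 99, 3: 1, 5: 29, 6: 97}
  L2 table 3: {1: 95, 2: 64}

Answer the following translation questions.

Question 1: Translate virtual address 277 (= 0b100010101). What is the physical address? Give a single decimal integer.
Answer: 1525

Derivation:
vaddr = 277 = 0b100010101
Split: l1_idx=2, l2_idx=1, offset=5
L1[2] = 3
L2[3][1] = 95
paddr = 95 * 16 + 5 = 1525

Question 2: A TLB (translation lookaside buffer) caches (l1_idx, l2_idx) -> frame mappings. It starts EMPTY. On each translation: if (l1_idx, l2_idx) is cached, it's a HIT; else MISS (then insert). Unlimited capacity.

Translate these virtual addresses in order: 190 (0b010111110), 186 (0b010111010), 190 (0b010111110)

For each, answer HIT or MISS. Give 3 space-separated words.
Answer: MISS HIT HIT

Derivation:
vaddr=190: (1,3) not in TLB -> MISS, insert
vaddr=186: (1,3) in TLB -> HIT
vaddr=190: (1,3) in TLB -> HIT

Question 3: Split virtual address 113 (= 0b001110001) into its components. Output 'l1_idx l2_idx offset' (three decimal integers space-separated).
vaddr = 113 = 0b001110001
  top 2 bits -> l1_idx = 0
  next 3 bits -> l2_idx = 7
  bottom 4 bits -> offset = 1

Answer: 0 7 1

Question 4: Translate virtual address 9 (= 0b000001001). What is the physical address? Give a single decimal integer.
vaddr = 9 = 0b000001001
Split: l1_idx=0, l2_idx=0, offset=9
L1[0] = 1
L2[1][0] = 41
paddr = 41 * 16 + 9 = 665

Answer: 665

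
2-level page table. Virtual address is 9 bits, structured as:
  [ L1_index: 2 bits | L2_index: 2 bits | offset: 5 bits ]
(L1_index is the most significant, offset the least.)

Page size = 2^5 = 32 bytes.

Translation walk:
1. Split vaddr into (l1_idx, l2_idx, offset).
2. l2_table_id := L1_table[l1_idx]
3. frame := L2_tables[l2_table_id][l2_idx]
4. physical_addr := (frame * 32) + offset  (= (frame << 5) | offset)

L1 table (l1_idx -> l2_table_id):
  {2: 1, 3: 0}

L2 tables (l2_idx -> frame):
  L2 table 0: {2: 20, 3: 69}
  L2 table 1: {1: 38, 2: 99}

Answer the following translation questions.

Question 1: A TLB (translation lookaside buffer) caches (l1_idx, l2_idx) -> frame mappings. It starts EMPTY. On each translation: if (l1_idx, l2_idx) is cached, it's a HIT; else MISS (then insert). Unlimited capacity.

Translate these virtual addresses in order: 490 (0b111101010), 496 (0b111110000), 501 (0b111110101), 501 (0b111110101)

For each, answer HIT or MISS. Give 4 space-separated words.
vaddr=490: (3,3) not in TLB -> MISS, insert
vaddr=496: (3,3) in TLB -> HIT
vaddr=501: (3,3) in TLB -> HIT
vaddr=501: (3,3) in TLB -> HIT

Answer: MISS HIT HIT HIT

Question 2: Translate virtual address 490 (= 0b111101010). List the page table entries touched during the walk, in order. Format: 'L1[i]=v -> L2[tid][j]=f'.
Answer: L1[3]=0 -> L2[0][3]=69

Derivation:
vaddr = 490 = 0b111101010
Split: l1_idx=3, l2_idx=3, offset=10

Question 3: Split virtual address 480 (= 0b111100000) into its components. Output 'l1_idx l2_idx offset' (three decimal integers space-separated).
vaddr = 480 = 0b111100000
  top 2 bits -> l1_idx = 3
  next 2 bits -> l2_idx = 3
  bottom 5 bits -> offset = 0

Answer: 3 3 0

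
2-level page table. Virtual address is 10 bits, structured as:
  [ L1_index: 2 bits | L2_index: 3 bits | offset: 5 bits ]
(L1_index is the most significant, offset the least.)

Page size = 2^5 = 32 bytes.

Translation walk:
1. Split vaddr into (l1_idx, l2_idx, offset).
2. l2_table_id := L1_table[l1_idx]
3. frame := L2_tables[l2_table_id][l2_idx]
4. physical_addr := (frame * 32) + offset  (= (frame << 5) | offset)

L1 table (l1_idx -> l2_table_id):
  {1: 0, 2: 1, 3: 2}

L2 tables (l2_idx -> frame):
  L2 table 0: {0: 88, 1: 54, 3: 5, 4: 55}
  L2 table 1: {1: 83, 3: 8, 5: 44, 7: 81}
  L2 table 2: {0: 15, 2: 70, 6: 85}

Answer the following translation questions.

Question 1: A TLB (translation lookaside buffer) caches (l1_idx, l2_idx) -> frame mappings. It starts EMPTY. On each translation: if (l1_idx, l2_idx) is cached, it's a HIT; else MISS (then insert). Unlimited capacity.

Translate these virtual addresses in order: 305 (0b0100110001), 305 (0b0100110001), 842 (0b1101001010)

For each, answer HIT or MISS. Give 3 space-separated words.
vaddr=305: (1,1) not in TLB -> MISS, insert
vaddr=305: (1,1) in TLB -> HIT
vaddr=842: (3,2) not in TLB -> MISS, insert

Answer: MISS HIT MISS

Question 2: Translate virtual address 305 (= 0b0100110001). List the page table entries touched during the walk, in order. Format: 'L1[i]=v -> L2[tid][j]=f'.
vaddr = 305 = 0b0100110001
Split: l1_idx=1, l2_idx=1, offset=17

Answer: L1[1]=0 -> L2[0][1]=54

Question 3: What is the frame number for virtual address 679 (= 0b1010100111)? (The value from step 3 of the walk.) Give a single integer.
vaddr = 679: l1_idx=2, l2_idx=5
L1[2] = 1; L2[1][5] = 44

Answer: 44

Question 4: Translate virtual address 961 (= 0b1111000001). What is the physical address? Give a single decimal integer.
vaddr = 961 = 0b1111000001
Split: l1_idx=3, l2_idx=6, offset=1
L1[3] = 2
L2[2][6] = 85
paddr = 85 * 32 + 1 = 2721

Answer: 2721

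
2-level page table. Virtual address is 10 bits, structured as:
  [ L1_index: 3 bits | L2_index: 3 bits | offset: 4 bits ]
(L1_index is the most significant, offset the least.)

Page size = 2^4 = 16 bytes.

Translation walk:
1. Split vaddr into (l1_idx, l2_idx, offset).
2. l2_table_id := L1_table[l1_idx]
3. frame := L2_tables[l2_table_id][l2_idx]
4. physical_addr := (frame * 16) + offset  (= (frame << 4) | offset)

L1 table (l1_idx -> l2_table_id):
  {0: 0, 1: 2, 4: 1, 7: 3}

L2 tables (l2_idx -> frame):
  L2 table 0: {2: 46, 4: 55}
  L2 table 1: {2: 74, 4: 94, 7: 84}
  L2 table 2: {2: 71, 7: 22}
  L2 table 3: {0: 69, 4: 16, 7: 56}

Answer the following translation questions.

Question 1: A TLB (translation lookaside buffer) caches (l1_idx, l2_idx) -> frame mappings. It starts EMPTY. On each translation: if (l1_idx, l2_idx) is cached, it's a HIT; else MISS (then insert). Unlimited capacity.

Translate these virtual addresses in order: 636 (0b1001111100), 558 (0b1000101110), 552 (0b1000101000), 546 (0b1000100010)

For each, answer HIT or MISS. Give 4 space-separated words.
Answer: MISS MISS HIT HIT

Derivation:
vaddr=636: (4,7) not in TLB -> MISS, insert
vaddr=558: (4,2) not in TLB -> MISS, insert
vaddr=552: (4,2) in TLB -> HIT
vaddr=546: (4,2) in TLB -> HIT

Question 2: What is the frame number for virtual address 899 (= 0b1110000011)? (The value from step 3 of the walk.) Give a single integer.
vaddr = 899: l1_idx=7, l2_idx=0
L1[7] = 3; L2[3][0] = 69

Answer: 69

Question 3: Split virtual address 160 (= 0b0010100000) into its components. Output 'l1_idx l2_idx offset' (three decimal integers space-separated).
Answer: 1 2 0

Derivation:
vaddr = 160 = 0b0010100000
  top 3 bits -> l1_idx = 1
  next 3 bits -> l2_idx = 2
  bottom 4 bits -> offset = 0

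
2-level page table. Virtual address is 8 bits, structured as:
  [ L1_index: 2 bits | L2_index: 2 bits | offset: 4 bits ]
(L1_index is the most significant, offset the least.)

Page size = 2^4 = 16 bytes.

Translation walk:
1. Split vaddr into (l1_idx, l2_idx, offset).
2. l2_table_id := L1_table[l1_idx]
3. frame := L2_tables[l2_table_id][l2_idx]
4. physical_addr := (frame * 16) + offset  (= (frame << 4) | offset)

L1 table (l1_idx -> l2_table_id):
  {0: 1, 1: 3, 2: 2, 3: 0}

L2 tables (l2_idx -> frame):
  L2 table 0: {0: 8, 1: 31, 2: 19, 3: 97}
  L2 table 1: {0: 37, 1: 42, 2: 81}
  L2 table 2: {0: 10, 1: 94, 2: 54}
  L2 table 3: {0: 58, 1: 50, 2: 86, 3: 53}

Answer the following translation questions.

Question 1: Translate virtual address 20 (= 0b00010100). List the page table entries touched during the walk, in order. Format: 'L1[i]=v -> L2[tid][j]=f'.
vaddr = 20 = 0b00010100
Split: l1_idx=0, l2_idx=1, offset=4

Answer: L1[0]=1 -> L2[1][1]=42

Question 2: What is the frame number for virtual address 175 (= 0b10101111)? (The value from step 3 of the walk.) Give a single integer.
vaddr = 175: l1_idx=2, l2_idx=2
L1[2] = 2; L2[2][2] = 54

Answer: 54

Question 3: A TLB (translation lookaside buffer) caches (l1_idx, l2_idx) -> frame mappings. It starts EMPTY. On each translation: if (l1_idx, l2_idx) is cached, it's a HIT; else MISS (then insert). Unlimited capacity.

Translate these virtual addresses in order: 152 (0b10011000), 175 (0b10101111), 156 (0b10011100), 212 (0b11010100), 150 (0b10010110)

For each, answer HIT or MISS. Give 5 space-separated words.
vaddr=152: (2,1) not in TLB -> MISS, insert
vaddr=175: (2,2) not in TLB -> MISS, insert
vaddr=156: (2,1) in TLB -> HIT
vaddr=212: (3,1) not in TLB -> MISS, insert
vaddr=150: (2,1) in TLB -> HIT

Answer: MISS MISS HIT MISS HIT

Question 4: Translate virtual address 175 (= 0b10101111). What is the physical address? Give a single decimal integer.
vaddr = 175 = 0b10101111
Split: l1_idx=2, l2_idx=2, offset=15
L1[2] = 2
L2[2][2] = 54
paddr = 54 * 16 + 15 = 879

Answer: 879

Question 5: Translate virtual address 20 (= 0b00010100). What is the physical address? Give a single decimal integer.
Answer: 676

Derivation:
vaddr = 20 = 0b00010100
Split: l1_idx=0, l2_idx=1, offset=4
L1[0] = 1
L2[1][1] = 42
paddr = 42 * 16 + 4 = 676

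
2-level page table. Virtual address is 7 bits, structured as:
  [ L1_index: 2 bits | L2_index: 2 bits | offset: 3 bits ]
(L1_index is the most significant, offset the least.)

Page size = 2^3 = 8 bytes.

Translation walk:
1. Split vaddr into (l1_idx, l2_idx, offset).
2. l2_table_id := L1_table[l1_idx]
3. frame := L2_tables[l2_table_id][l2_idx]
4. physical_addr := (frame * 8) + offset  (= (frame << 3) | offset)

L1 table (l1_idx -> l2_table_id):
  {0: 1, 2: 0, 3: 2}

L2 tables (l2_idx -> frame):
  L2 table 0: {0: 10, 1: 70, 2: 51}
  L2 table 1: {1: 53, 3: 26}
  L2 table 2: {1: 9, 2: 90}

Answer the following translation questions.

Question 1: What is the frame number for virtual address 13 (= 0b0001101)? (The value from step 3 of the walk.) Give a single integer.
vaddr = 13: l1_idx=0, l2_idx=1
L1[0] = 1; L2[1][1] = 53

Answer: 53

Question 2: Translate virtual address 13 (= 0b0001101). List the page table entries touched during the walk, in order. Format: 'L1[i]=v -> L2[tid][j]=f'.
Answer: L1[0]=1 -> L2[1][1]=53

Derivation:
vaddr = 13 = 0b0001101
Split: l1_idx=0, l2_idx=1, offset=5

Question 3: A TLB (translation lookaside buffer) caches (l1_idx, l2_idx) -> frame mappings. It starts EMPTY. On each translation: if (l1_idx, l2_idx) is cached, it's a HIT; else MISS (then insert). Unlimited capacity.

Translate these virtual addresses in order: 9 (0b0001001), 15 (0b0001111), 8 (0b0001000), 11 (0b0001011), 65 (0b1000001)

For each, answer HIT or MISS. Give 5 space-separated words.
vaddr=9: (0,1) not in TLB -> MISS, insert
vaddr=15: (0,1) in TLB -> HIT
vaddr=8: (0,1) in TLB -> HIT
vaddr=11: (0,1) in TLB -> HIT
vaddr=65: (2,0) not in TLB -> MISS, insert

Answer: MISS HIT HIT HIT MISS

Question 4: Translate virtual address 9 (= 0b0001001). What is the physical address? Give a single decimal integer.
Answer: 425

Derivation:
vaddr = 9 = 0b0001001
Split: l1_idx=0, l2_idx=1, offset=1
L1[0] = 1
L2[1][1] = 53
paddr = 53 * 8 + 1 = 425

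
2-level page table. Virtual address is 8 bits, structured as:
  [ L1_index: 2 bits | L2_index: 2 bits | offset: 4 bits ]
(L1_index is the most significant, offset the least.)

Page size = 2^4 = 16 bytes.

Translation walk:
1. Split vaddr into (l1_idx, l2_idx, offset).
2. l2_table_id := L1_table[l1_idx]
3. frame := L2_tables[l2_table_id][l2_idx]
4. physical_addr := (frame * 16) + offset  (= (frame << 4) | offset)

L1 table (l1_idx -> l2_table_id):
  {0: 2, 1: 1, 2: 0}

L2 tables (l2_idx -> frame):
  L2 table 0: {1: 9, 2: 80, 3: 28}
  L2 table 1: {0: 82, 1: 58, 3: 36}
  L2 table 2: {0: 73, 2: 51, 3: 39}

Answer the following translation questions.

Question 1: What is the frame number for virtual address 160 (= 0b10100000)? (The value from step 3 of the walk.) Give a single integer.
vaddr = 160: l1_idx=2, l2_idx=2
L1[2] = 0; L2[0][2] = 80

Answer: 80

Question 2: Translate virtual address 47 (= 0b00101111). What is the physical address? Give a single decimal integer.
Answer: 831

Derivation:
vaddr = 47 = 0b00101111
Split: l1_idx=0, l2_idx=2, offset=15
L1[0] = 2
L2[2][2] = 51
paddr = 51 * 16 + 15 = 831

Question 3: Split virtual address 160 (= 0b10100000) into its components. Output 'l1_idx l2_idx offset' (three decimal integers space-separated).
vaddr = 160 = 0b10100000
  top 2 bits -> l1_idx = 2
  next 2 bits -> l2_idx = 2
  bottom 4 bits -> offset = 0

Answer: 2 2 0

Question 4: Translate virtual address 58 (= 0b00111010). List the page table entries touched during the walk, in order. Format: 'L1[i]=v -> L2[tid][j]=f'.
vaddr = 58 = 0b00111010
Split: l1_idx=0, l2_idx=3, offset=10

Answer: L1[0]=2 -> L2[2][3]=39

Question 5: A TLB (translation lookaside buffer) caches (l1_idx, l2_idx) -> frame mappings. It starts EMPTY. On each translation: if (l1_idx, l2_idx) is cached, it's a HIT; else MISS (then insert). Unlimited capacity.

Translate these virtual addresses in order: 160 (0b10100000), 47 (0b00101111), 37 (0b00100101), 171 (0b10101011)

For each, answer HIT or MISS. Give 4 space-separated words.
Answer: MISS MISS HIT HIT

Derivation:
vaddr=160: (2,2) not in TLB -> MISS, insert
vaddr=47: (0,2) not in TLB -> MISS, insert
vaddr=37: (0,2) in TLB -> HIT
vaddr=171: (2,2) in TLB -> HIT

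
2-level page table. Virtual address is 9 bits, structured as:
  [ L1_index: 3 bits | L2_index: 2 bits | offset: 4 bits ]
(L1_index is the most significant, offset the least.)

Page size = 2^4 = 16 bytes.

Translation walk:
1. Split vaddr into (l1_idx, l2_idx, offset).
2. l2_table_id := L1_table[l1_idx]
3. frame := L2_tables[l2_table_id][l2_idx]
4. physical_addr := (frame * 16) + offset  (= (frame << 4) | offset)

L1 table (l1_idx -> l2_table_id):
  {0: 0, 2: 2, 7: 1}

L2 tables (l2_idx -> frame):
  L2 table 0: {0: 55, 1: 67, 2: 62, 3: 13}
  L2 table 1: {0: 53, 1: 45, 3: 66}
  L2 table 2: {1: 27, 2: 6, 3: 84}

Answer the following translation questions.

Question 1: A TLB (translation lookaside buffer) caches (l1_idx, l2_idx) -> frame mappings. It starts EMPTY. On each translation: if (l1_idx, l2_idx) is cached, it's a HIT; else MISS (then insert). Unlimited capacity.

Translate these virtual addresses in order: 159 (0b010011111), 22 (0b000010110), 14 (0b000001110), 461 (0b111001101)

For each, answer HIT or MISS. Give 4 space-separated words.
Answer: MISS MISS MISS MISS

Derivation:
vaddr=159: (2,1) not in TLB -> MISS, insert
vaddr=22: (0,1) not in TLB -> MISS, insert
vaddr=14: (0,0) not in TLB -> MISS, insert
vaddr=461: (7,0) not in TLB -> MISS, insert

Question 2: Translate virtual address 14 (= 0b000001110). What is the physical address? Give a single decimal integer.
Answer: 894

Derivation:
vaddr = 14 = 0b000001110
Split: l1_idx=0, l2_idx=0, offset=14
L1[0] = 0
L2[0][0] = 55
paddr = 55 * 16 + 14 = 894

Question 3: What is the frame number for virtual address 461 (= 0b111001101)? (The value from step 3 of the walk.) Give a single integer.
Answer: 53

Derivation:
vaddr = 461: l1_idx=7, l2_idx=0
L1[7] = 1; L2[1][0] = 53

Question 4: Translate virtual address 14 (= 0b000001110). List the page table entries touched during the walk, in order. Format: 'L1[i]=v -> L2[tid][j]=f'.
Answer: L1[0]=0 -> L2[0][0]=55

Derivation:
vaddr = 14 = 0b000001110
Split: l1_idx=0, l2_idx=0, offset=14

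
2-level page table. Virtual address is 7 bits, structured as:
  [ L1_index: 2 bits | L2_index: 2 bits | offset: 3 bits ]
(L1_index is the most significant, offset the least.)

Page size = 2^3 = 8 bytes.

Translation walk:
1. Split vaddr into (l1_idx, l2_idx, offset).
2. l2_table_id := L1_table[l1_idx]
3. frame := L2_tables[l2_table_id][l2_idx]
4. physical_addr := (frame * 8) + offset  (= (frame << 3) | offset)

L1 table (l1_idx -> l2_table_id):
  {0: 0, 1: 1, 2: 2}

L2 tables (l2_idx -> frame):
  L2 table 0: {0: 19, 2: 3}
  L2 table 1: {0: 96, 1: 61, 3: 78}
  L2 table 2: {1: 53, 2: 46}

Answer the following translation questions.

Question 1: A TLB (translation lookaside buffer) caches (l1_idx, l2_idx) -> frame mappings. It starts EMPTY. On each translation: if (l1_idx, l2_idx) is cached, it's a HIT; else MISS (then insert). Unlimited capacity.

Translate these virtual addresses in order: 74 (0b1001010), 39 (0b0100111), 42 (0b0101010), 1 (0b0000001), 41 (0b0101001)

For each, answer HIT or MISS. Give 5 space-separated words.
Answer: MISS MISS MISS MISS HIT

Derivation:
vaddr=74: (2,1) not in TLB -> MISS, insert
vaddr=39: (1,0) not in TLB -> MISS, insert
vaddr=42: (1,1) not in TLB -> MISS, insert
vaddr=1: (0,0) not in TLB -> MISS, insert
vaddr=41: (1,1) in TLB -> HIT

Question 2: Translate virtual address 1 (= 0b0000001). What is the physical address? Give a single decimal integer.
vaddr = 1 = 0b0000001
Split: l1_idx=0, l2_idx=0, offset=1
L1[0] = 0
L2[0][0] = 19
paddr = 19 * 8 + 1 = 153

Answer: 153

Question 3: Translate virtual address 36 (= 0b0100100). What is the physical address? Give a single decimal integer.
Answer: 772

Derivation:
vaddr = 36 = 0b0100100
Split: l1_idx=1, l2_idx=0, offset=4
L1[1] = 1
L2[1][0] = 96
paddr = 96 * 8 + 4 = 772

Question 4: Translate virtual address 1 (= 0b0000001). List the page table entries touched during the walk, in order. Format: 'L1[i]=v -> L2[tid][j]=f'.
Answer: L1[0]=0 -> L2[0][0]=19

Derivation:
vaddr = 1 = 0b0000001
Split: l1_idx=0, l2_idx=0, offset=1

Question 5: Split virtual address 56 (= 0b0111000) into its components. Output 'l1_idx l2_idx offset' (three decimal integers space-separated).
Answer: 1 3 0

Derivation:
vaddr = 56 = 0b0111000
  top 2 bits -> l1_idx = 1
  next 2 bits -> l2_idx = 3
  bottom 3 bits -> offset = 0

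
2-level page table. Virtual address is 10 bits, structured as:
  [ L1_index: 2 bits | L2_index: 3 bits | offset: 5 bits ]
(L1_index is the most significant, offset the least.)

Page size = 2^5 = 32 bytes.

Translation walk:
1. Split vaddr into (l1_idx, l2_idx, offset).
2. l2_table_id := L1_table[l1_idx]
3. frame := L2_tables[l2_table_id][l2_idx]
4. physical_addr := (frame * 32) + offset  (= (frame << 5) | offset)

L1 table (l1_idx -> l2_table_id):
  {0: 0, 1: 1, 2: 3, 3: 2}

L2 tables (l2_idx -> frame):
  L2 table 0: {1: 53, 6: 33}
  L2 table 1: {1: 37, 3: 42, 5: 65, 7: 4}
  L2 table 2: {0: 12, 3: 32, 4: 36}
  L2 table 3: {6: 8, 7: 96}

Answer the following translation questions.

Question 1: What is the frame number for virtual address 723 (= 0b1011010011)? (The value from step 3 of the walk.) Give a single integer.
vaddr = 723: l1_idx=2, l2_idx=6
L1[2] = 3; L2[3][6] = 8

Answer: 8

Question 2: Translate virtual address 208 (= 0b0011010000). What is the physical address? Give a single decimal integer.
vaddr = 208 = 0b0011010000
Split: l1_idx=0, l2_idx=6, offset=16
L1[0] = 0
L2[0][6] = 33
paddr = 33 * 32 + 16 = 1072

Answer: 1072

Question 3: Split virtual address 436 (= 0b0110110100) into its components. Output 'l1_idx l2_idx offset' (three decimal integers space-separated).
vaddr = 436 = 0b0110110100
  top 2 bits -> l1_idx = 1
  next 3 bits -> l2_idx = 5
  bottom 5 bits -> offset = 20

Answer: 1 5 20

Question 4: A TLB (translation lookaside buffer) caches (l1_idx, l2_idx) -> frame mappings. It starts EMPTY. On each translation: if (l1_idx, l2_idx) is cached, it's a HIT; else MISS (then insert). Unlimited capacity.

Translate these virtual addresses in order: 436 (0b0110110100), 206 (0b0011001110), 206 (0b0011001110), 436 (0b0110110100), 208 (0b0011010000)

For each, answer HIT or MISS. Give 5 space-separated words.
Answer: MISS MISS HIT HIT HIT

Derivation:
vaddr=436: (1,5) not in TLB -> MISS, insert
vaddr=206: (0,6) not in TLB -> MISS, insert
vaddr=206: (0,6) in TLB -> HIT
vaddr=436: (1,5) in TLB -> HIT
vaddr=208: (0,6) in TLB -> HIT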